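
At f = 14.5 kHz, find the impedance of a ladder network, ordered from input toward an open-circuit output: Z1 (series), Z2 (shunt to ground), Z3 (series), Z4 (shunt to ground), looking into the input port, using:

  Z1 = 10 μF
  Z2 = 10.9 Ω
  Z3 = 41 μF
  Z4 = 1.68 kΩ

Step 1 — Angular frequency: ω = 2π·f = 2π·1.45e+04 = 9.111e+04 rad/s.
Step 2 — Component impedances:
  Z1: Z = 1/(jωC) = -j/(ω·C) = 0 - j1.098 Ω
  Z2: Z = R = 10.9 Ω
  Z3: Z = 1/(jωC) = -j/(ω·C) = 0 - j0.2677 Ω
  Z4: Z = R = 1680 Ω
Step 3 — Ladder network (open output): work backward from the far end, alternating series and parallel combinations. Z_in = 10.83 - j1.098 Ω = 10.89∠-5.8° Ω.

Z = 10.83 - j1.098 Ω = 10.89∠-5.8° Ω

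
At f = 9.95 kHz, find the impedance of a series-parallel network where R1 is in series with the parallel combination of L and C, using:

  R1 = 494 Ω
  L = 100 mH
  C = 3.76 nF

Step 1 — Angular frequency: ω = 2π·f = 2π·9950 = 6.252e+04 rad/s.
Step 2 — Component impedances:
  R1: Z = R = 494 Ω
  L: Z = jωL = j·6.252e+04·0.1 = 0 + j6252 Ω
  C: Z = 1/(jωC) = -j/(ω·C) = 0 - j4254 Ω
Step 3 — Parallel branch: L || C = 1/(1/L + 1/C) = 0 - j1.331e+04 Ω.
Step 4 — Series with R1: Z_total = R1 + (L || C) = 494 - j1.331e+04 Ω = 1.332e+04∠-87.9° Ω.

Z = 494 - j1.331e+04 Ω = 1.332e+04∠-87.9° Ω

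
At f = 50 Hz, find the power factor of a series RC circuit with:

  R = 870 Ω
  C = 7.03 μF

Step 1 — Angular frequency: ω = 2π·f = 2π·50 = 314.2 rad/s.
Step 2 — Component impedances:
  R: Z = R = 870 Ω
  C: Z = 1/(jωC) = -j/(ω·C) = 0 - j452.8 Ω
Step 3 — Series combination: Z_total = R + C = 870 - j452.8 Ω = 980.8∠-27.5° Ω.
Step 4 — Power factor: PF = cos(φ) = Re(Z)/|Z| = 870/980.77 = 0.8871.
Step 5 — Type: Im(Z) = -452.8 ⇒ leading (phase φ = -27.5°).

PF = 0.8871 (leading, φ = -27.5°)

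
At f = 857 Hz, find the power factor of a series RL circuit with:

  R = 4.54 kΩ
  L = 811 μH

Step 1 — Angular frequency: ω = 2π·f = 2π·857 = 5385 rad/s.
Step 2 — Component impedances:
  R: Z = R = 4540 Ω
  L: Z = jωL = j·5385·0.000811 = 0 + j4.367 Ω
Step 3 — Series combination: Z_total = R + L = 4540 + j4.367 Ω = 4540∠0.1° Ω.
Step 4 — Power factor: PF = cos(φ) = Re(Z)/|Z| = 4540/4540 = 1.
Step 5 — Type: Im(Z) = 4.367 ⇒ lagging (phase φ = 0.1°).

PF = 1 (lagging, φ = 0.1°)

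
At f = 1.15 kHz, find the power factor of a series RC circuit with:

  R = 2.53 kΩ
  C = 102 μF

Step 1 — Angular frequency: ω = 2π·f = 2π·1150 = 7226 rad/s.
Step 2 — Component impedances:
  R: Z = R = 2530 Ω
  C: Z = 1/(jωC) = -j/(ω·C) = 0 - j1.357 Ω
Step 3 — Series combination: Z_total = R + C = 2530 - j1.357 Ω = 2530∠-0.0° Ω.
Step 4 — Power factor: PF = cos(φ) = Re(Z)/|Z| = 2530/2530 = 1.
Step 5 — Type: Im(Z) = -1.357 ⇒ leading (phase φ = -0.0°).

PF = 1 (leading, φ = -0.0°)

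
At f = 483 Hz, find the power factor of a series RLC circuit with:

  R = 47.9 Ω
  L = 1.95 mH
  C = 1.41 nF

Step 1 — Angular frequency: ω = 2π·f = 2π·483 = 3035 rad/s.
Step 2 — Component impedances:
  R: Z = R = 47.9 Ω
  L: Z = jωL = j·3035·0.00195 = 0 + j5.918 Ω
  C: Z = 1/(jωC) = -j/(ω·C) = 0 - j2.337e+05 Ω
Step 3 — Series combination: Z_total = R + L + C = 47.9 - j2.337e+05 Ω = 2.337e+05∠-90.0° Ω.
Step 4 — Power factor: PF = cos(φ) = Re(Z)/|Z| = 47.9/2.337e+05 = 0.000205.
Step 5 — Type: Im(Z) = -2.337e+05 ⇒ leading (phase φ = -90.0°).

PF = 0.000205 (leading, φ = -90.0°)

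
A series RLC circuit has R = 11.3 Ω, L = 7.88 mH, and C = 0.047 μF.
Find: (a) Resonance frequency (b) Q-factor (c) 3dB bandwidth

Step 1 — Resonance: ω₀ = 1/√(LC) = 1/√(0.00788·4.7e-08) = 5.196e+04 rad/s.
Step 2 — f₀ = ω₀/(2π) = 8270 Hz.
Step 3 — Series Q: Q = ω₀L/R = 5.196e+04·0.00788/11.3 = 36.24.
Step 4 — Bandwidth: Δω = ω₀/Q = 1434 rad/s; BW = Δω/(2π) = 228.2 Hz.

(a) f₀ = 8270 Hz  (b) Q = 36.24  (c) BW = 228.2 Hz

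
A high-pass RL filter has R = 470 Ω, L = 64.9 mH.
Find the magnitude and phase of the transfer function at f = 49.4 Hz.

Step 1 — Angular frequency: ω = 2π·49.4 = 310.4 rad/s.
Step 2 — Transfer function: H(jω) = jωL/(R + jωL).
Step 3 — Numerator jωL = j·20.14; denominator R + jωL = 470 + j20.14.
Step 4 — H = 0.001834 + j0.04278.
Step 5 — Magnitude: |H| = 0.04282 (-27.4 dB); phase: φ = 87.5°.

|H| = 0.04282 (-27.4 dB), φ = 87.5°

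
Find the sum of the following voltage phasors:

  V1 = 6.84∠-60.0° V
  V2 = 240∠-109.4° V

Step 1 — Convert each phasor to rectangular form:
  V1 = 6.84·(cos(-60.0°) + j·sin(-60.0°)) = 3.42 - j5.924 V
  V2 = 240·(cos(-109.4°) + j·sin(-109.4°)) = -79.72 - j226.4 V
Step 2 — Sum components: V_total = -76.3 - j232.3 V.
Step 3 — Convert to polar: |V_total| = 244.5 V, ∠V_total = -108.2°.

V_total = 244.5∠-108.2° V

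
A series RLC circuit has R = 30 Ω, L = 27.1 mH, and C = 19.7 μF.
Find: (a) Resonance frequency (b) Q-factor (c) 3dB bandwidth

Step 1 — Resonance: ω₀ = 1/√(LC) = 1/√(0.0271·1.97e-05) = 1369 rad/s.
Step 2 — f₀ = ω₀/(2π) = 217.8 Hz.
Step 3 — Series Q: Q = ω₀L/R = 1369·0.0271/30 = 1.236.
Step 4 — Bandwidth: Δω = ω₀/Q = 1107 rad/s; BW = Δω/(2π) = 176.2 Hz.

(a) f₀ = 217.8 Hz  (b) Q = 1.236  (c) BW = 176.2 Hz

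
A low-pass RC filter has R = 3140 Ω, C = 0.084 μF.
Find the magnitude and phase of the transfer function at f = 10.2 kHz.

Step 1 — Angular frequency: ω = 2π·1.02e+04 = 6.409e+04 rad/s.
Step 2 — Transfer function: H(jω) = 1/(1 + jωRC).
Step 3 — Denominator: 1 + jωRC = 1 + j·6.409e+04·3140·8.4e-08 = 1 + j16.9.
Step 4 — H = 0.003487 - j0.05895.
Step 5 — Magnitude: |H| = 0.05905 (-24.6 dB); phase: φ = -86.6°.

|H| = 0.05905 (-24.6 dB), φ = -86.6°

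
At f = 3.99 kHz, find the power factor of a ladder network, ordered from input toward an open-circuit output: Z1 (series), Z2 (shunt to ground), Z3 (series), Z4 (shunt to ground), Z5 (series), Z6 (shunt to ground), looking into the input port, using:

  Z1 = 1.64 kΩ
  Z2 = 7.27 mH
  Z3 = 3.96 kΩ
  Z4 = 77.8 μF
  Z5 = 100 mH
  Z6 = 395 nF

Step 1 — Angular frequency: ω = 2π·f = 2π·3990 = 2.507e+04 rad/s.
Step 2 — Component impedances:
  Z1: Z = R = 1640 Ω
  Z2: Z = jωL = j·2.507e+04·0.00727 = 0 + j182.3 Ω
  Z3: Z = R = 3960 Ω
  Z4: Z = 1/(jωC) = -j/(ω·C) = 0 - j0.5127 Ω
  Z5: Z = jωL = j·2.507e+04·0.1 = 0 + j2507 Ω
  Z6: Z = 1/(jωC) = -j/(ω·C) = 0 - j101 Ω
Step 3 — Ladder network (open output): work backward from the far end, alternating series and parallel combinations. Z_in = 1648 + j181.9 Ω = 1658∠6.3° Ω.
Step 4 — Power factor: PF = cos(φ) = Re(Z)/|Z| = 1648/1658 = 0.994.
Step 5 — Type: Im(Z) = 181.9 ⇒ lagging (phase φ = 6.3°).

PF = 0.994 (lagging, φ = 6.3°)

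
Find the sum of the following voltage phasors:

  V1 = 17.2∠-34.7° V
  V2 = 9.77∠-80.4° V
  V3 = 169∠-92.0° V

Step 1 — Convert each phasor to rectangular form:
  V1 = 17.2·(cos(-34.7°) + j·sin(-34.7°)) = 14.14 - j9.792 V
  V2 = 9.77·(cos(-80.4°) + j·sin(-80.4°)) = 1.629 - j9.633 V
  V3 = 169·(cos(-92.0°) + j·sin(-92.0°)) = -5.898 - j168.9 V
Step 2 — Sum components: V_total = 9.872 - j188.3 V.
Step 3 — Convert to polar: |V_total| = 188.6 V, ∠V_total = -87.0°.

V_total = 188.6∠-87.0° V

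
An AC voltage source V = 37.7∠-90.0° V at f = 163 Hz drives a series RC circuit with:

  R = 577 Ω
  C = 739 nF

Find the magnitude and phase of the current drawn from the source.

Step 1 — Angular frequency: ω = 2π·f = 2π·163 = 1024 rad/s.
Step 2 — Component impedances:
  R: Z = R = 577 Ω
  C: Z = 1/(jωC) = -j/(ω·C) = 0 - j1321 Ω
Step 3 — Series combination: Z_total = R + C = 577 - j1321 Ω = 1442∠-66.4° Ω.
Step 4 — Source phasor: V = 37.7∠-90.0° V = 0 - j37.7 V.
Step 5 — Ohm's law: I = V / Z_total = (0 - j37.7) / (577 - j1321) = 0.02396 - j0.01046 A.
Step 6 — Convert to polar: |I| = 0.02615 A, ∠I = -23.6°.

I = 0.02615∠-23.6° A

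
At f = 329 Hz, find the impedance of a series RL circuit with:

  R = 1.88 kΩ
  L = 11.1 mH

Step 1 — Angular frequency: ω = 2π·f = 2π·329 = 2067 rad/s.
Step 2 — Component impedances:
  R: Z = R = 1880 Ω
  L: Z = jωL = j·2067·0.0111 = 0 + j22.95 Ω
Step 3 — Series combination: Z_total = R + L = 1880 + j22.95 Ω = 1880∠0.7° Ω.

Z = 1880 + j22.95 Ω = 1880∠0.7° Ω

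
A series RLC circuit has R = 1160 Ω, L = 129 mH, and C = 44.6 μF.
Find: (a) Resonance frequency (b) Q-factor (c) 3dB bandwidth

Step 1 — Resonance condition Im(Z)=0 gives ω₀ = 1/√(LC).
Step 2 — ω₀ = 1/√(0.129·4.46e-05) = 416.9 rad/s.
Step 3 — f₀ = ω₀/(2π) = 66.35 Hz.
Step 4 — Series Q: Q = ω₀L/R = 416.9·0.129/1160 = 0.04636.
Step 5 — 3dB bandwidth: Δω = ω₀/Q = 8992 rad/s; BW = Δω/(2π) = 1431 Hz.

(a) f₀ = 66.35 Hz  (b) Q = 0.04636  (c) BW = 1431 Hz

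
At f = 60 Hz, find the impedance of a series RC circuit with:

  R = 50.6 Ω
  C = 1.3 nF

Step 1 — Angular frequency: ω = 2π·f = 2π·60 = 377 rad/s.
Step 2 — Component impedances:
  R: Z = R = 50.6 Ω
  C: Z = 1/(jωC) = -j/(ω·C) = 0 - j2.04e+06 Ω
Step 3 — Series combination: Z_total = R + C = 50.6 - j2.04e+06 Ω = 2.04e+06∠-90.0° Ω.

Z = 50.6 - j2.04e+06 Ω = 2.04e+06∠-90.0° Ω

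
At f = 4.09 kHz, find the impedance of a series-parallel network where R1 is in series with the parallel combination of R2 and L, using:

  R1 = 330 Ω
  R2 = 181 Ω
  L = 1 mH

Step 1 — Angular frequency: ω = 2π·f = 2π·4090 = 2.57e+04 rad/s.
Step 2 — Component impedances:
  R1: Z = R = 330 Ω
  R2: Z = R = 181 Ω
  L: Z = jωL = j·2.57e+04·0.001 = 0 + j25.7 Ω
Step 3 — Parallel branch: R2 || L = 1/(1/R2 + 1/L) = 3.577 + j25.19 Ω.
Step 4 — Series with R1: Z_total = R1 + (R2 || L) = 333.6 + j25.19 Ω = 334.5∠4.3° Ω.

Z = 333.6 + j25.19 Ω = 334.5∠4.3° Ω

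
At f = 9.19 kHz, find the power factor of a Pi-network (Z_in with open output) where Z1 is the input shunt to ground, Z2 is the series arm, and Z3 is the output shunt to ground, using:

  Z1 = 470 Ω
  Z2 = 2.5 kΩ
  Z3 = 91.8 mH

Step 1 — Angular frequency: ω = 2π·f = 2π·9190 = 5.774e+04 rad/s.
Step 2 — Component impedances:
  Z1: Z = R = 470 Ω
  Z2: Z = R = 2500 Ω
  Z3: Z = jωL = j·5.774e+04·0.0918 = 0 + j5301 Ω
Step 3 — With open output, the series arm Z2 and the output shunt Z3 appear in series to ground: Z2 + Z3 = 2500 + j5301 Ω.
Step 4 — Parallel with input shunt Z1: Z_in = Z1 || (Z2 + Z3) = 452.2 + j31.72 Ω = 453.3∠4.0° Ω.
Step 5 — Power factor: PF = cos(φ) = Re(Z)/|Z| = 452.229/453.34 = 0.9975.
Step 6 — Type: Im(Z) = 31.72 ⇒ lagging (phase φ = 4.0°).

PF = 0.9975 (lagging, φ = 4.0°)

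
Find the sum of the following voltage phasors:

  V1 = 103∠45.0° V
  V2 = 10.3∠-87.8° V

Step 1 — Convert each phasor to rectangular form:
  V1 = 103·(cos(45.0°) + j·sin(45.0°)) = 72.83 + j72.83 V
  V2 = 10.3·(cos(-87.8°) + j·sin(-87.8°)) = 0.3954 - j10.29 V
Step 2 — Sum components: V_total = 73.23 + j62.54 V.
Step 3 — Convert to polar: |V_total| = 96.3 V, ∠V_total = 40.5°.

V_total = 96.3∠40.5° V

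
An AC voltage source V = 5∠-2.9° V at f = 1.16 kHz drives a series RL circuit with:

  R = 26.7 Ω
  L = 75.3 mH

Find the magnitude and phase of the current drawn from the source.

Step 1 — Angular frequency: ω = 2π·f = 2π·1160 = 7288 rad/s.
Step 2 — Component impedances:
  R: Z = R = 26.7 Ω
  L: Z = jωL = j·7288·0.0753 = 0 + j548.8 Ω
Step 3 — Series combination: Z_total = R + L = 26.7 + j548.8 Ω = 549.5∠87.2° Ω.
Step 4 — Source phasor: V = 5∠-2.9° V = 4.994 - j0.253 V.
Step 5 — Ohm's law: I = V / Z_total = (4.994 - j0.253) / (26.7 + j548.8) = -1.823e-05 - j0.0091 A.
Step 6 — Convert to polar: |I| = 0.0091 A, ∠I = -90.1°.

I = 0.0091∠-90.1° A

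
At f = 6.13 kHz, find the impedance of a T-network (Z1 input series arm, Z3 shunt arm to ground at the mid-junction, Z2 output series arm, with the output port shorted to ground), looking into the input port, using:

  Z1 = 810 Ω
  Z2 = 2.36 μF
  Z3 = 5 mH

Step 1 — Angular frequency: ω = 2π·f = 2π·6130 = 3.852e+04 rad/s.
Step 2 — Component impedances:
  Z1: Z = R = 810 Ω
  Z2: Z = 1/(jωC) = -j/(ω·C) = 0 - j11 Ω
  Z3: Z = jωL = j·3.852e+04·0.005 = 0 + j192.6 Ω
Step 3 — With the output port shorted to ground, the output series arm Z2 runs from the junction to ground; the shunt arm Z3 also runs from the junction to ground. They appear in parallel: Z3 || Z2 = 0 - j11.67 Ω.
Step 4 — Series with input arm Z1: Z_in = Z1 + (Z3 || Z2) = 810 - j11.67 Ω = 810.1∠-0.8° Ω.

Z = 810 - j11.67 Ω = 810.1∠-0.8° Ω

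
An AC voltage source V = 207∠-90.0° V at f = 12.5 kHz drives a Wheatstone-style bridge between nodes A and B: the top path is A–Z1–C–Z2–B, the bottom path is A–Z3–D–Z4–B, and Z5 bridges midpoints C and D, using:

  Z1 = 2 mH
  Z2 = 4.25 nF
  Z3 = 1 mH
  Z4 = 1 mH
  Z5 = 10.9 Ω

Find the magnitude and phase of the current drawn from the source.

Step 1 — Angular frequency: ω = 2π·f = 2π·1.25e+04 = 7.854e+04 rad/s.
Step 2 — Component impedances:
  Z1: Z = jωL = j·7.854e+04·0.002 = 0 + j157.1 Ω
  Z2: Z = 1/(jωC) = -j/(ω·C) = 0 - j2996 Ω
  Z3: Z = jωL = j·7.854e+04·0.001 = 0 + j78.54 Ω
  Z4: Z = jωL = j·7.854e+04·0.001 = 0 + j78.54 Ω
  Z5: Z = R = 10.9 Ω
Step 3 — Bridge requires nodal analysis (the Z5 bridge couples midpoints C and D, so the two paths cannot be reduced to a simple series/parallel combination). Setting node B to ground and injecting 1 A at node A, the 3-node admittance system at A, C, D solves to V_A = Z_AB = 1.412 + j133.1 Ω = 133.1∠89.4° Ω.
Step 4 — Source phasor: V = 207∠-90.0° V = 0 - j207 V.
Step 5 — Ohm's law: I = V / Z_total = (0 - j207) / (1.412 + j133.1) = -1.555 - j0.0165 A.
Step 6 — Convert to polar: |I| = 1.555 A, ∠I = -179.4°.

I = 1.555∠-179.4° A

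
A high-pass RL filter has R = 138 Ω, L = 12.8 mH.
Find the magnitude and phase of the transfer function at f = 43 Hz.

Step 1 — Angular frequency: ω = 2π·43 = 270.2 rad/s.
Step 2 — Transfer function: H(jω) = jωL/(R + jωL).
Step 3 — Numerator jωL = j·3.458; denominator R + jωL = 138 + j3.458.
Step 4 — H = 0.0006276 + j0.02504.
Step 5 — Magnitude: |H| = 0.02505 (-32.0 dB); phase: φ = 88.6°.

|H| = 0.02505 (-32.0 dB), φ = 88.6°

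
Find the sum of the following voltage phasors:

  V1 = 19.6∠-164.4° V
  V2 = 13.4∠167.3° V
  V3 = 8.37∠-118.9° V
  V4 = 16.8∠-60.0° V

Step 1 — Convert each phasor to rectangular form:
  V1 = 19.6·(cos(-164.4°) + j·sin(-164.4°)) = -18.88 - j5.271 V
  V2 = 13.4·(cos(167.3°) + j·sin(167.3°)) = -13.07 + j2.946 V
  V3 = 8.37·(cos(-118.9°) + j·sin(-118.9°)) = -4.045 - j7.328 V
  V4 = 16.8·(cos(-60.0°) + j·sin(-60.0°)) = 8.4 - j14.55 V
Step 2 — Sum components: V_total = -27.6 - j24.2 V.
Step 3 — Convert to polar: |V_total| = 36.7 V, ∠V_total = -138.7°.

V_total = 36.7∠-138.7° V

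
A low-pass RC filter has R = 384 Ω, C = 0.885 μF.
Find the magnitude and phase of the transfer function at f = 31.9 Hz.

Step 1 — Angular frequency: ω = 2π·31.9 = 200.4 rad/s.
Step 2 — Transfer function: H(jω) = 1/(1 + jωRC).
Step 3 — Denominator: 1 + jωRC = 1 + j·200.4·384·8.85e-07 = 1 + j0.06812.
Step 4 — H = 0.9954 - j0.0678.
Step 5 — Magnitude: |H| = 0.9977 (-0.0 dB); phase: φ = -3.9°.

|H| = 0.9977 (-0.0 dB), φ = -3.9°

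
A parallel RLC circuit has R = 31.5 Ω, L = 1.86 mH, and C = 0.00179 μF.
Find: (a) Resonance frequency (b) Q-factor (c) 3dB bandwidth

Step 1 — Resonance: ω₀ = 1/√(LC) = 1/√(0.00186·1.79e-09) = 5.48e+05 rad/s.
Step 2 — f₀ = ω₀/(2π) = 8.722e+04 Hz.
Step 3 — Parallel Q: Q = R/(ω₀L) = 31.5/(5.48e+05·0.00186) = 0.0309.
Step 4 — Bandwidth: Δω = ω₀/Q = 1.774e+07 rad/s; BW = Δω/(2π) = 2.823e+06 Hz.

(a) f₀ = 8.722e+04 Hz  (b) Q = 0.0309  (c) BW = 2.823e+06 Hz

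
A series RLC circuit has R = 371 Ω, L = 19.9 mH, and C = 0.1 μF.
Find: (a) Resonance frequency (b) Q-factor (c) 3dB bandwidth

Step 1 — Resonance condition Im(Z)=0 gives ω₀ = 1/√(LC).
Step 2 — ω₀ = 1/√(0.0199·1e-07) = 2.242e+04 rad/s.
Step 3 — f₀ = ω₀/(2π) = 3568 Hz.
Step 4 — Series Q: Q = ω₀L/R = 2.242e+04·0.0199/371 = 1.202.
Step 5 — 3dB bandwidth: Δω = ω₀/Q = 1.864e+04 rad/s; BW = Δω/(2π) = 2967 Hz.

(a) f₀ = 3568 Hz  (b) Q = 1.202  (c) BW = 2967 Hz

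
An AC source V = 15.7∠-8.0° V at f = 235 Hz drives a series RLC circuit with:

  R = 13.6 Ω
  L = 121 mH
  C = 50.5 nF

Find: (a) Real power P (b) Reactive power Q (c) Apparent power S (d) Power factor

Step 1 — Angular frequency: ω = 2π·f = 2π·235 = 1477 rad/s.
Step 2 — Component impedances:
  R: Z = R = 13.6 Ω
  L: Z = jωL = j·1477·0.121 = 0 + j178.7 Ω
  C: Z = 1/(jωC) = -j/(ω·C) = 0 - j1.341e+04 Ω
Step 3 — Series combination: Z_total = R + L + C = 13.6 - j1.323e+04 Ω = 1.323e+04∠-89.9° Ω.
Step 4 — Source phasor: V = 15.7∠-8.0° V = 15.55 - j2.185 V.
Step 5 — Current: I = V / Z = 0.0001663 + j0.001175 A = 0.001186∠81.9° A.
Step 6 — Complex power: S = V·I* = 1.915e-05 - j0.01863 VA.
Step 7 — Real power: P = Re(S) = 1.915e-05 W.
Step 8 — Reactive power: Q = Im(S) = -0.01863 VAR.
Step 9 — Apparent power: |S| = 0.01863 VA.
Step 10 — Power factor: PF = P/|S| = 0.001028 (leading).

(a) P = 1.915e-05 W  (b) Q = -0.01863 VAR  (c) S = 0.01863 VA  (d) PF = 0.001028 (leading)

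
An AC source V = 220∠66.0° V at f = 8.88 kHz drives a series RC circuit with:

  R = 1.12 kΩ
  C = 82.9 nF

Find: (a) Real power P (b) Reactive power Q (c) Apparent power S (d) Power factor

Step 1 — Angular frequency: ω = 2π·f = 2π·8880 = 5.579e+04 rad/s.
Step 2 — Component impedances:
  R: Z = R = 1120 Ω
  C: Z = 1/(jωC) = -j/(ω·C) = 0 - j216.2 Ω
Step 3 — Series combination: Z_total = R + C = 1120 - j216.2 Ω = 1141∠-10.9° Ω.
Step 4 — Source phasor: V = 220∠66.0° V = 89.48 + j201 V.
Step 5 — Current: I = V / Z = 0.04363 + j0.1879 A = 0.1929∠76.9° A.
Step 6 — Complex power: S = V·I* = 41.66 - j8.042 VA.
Step 7 — Real power: P = Re(S) = 41.66 W.
Step 8 — Reactive power: Q = Im(S) = -8.042 VAR.
Step 9 — Apparent power: |S| = 42.43 VA.
Step 10 — Power factor: PF = P/|S| = 0.9819 (leading).

(a) P = 41.66 W  (b) Q = -8.042 VAR  (c) S = 42.43 VA  (d) PF = 0.9819 (leading)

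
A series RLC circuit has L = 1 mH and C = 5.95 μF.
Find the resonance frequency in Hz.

Step 1 — Resonance condition Im(Z)=0 gives ω₀ = 1/√(LC).
Step 2 — ω₀ = 1/√(0.001·5.95e-06) = 1.296e+04 rad/s.
Step 3 — f₀ = ω₀/(2π) = 2063 Hz.

f₀ = 2063 Hz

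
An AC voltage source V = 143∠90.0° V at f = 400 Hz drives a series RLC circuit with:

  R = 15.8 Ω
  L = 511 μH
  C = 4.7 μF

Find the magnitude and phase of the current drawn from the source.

Step 1 — Angular frequency: ω = 2π·f = 2π·400 = 2513 rad/s.
Step 2 — Component impedances:
  R: Z = R = 15.8 Ω
  L: Z = jωL = j·2513·0.000511 = 0 + j1.284 Ω
  C: Z = 1/(jωC) = -j/(ω·C) = 0 - j84.66 Ω
Step 3 — Series combination: Z_total = R + L + C = 15.8 - j83.37 Ω = 84.86∠-79.3° Ω.
Step 4 — Source phasor: V = 143∠90.0° V = 0 + j143 V.
Step 5 — Ohm's law: I = V / Z_total = (0 + j143) / (15.8 - j83.37) = -1.656 + j0.3138 A.
Step 6 — Convert to polar: |I| = 1.685 A, ∠I = 169.3°.

I = 1.685∠169.3° A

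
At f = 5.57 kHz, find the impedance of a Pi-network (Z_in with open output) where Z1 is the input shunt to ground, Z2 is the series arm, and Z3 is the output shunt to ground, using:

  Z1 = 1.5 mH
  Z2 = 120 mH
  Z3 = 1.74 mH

Step 1 — Angular frequency: ω = 2π·f = 2π·5570 = 3.5e+04 rad/s.
Step 2 — Component impedances:
  Z1: Z = jωL = j·3.5e+04·0.0015 = 0 + j52.5 Ω
  Z2: Z = jωL = j·3.5e+04·0.12 = 0 + j4200 Ω
  Z3: Z = jωL = j·3.5e+04·0.00174 = 0 + j60.9 Ω
Step 3 — With open output, the series arm Z2 and the output shunt Z3 appear in series to ground: Z2 + Z3 = 0 + j4261 Ω.
Step 4 — Parallel with input shunt Z1: Z_in = Z1 || (Z2 + Z3) = 0 + j51.86 Ω = 51.86∠90.0° Ω.

Z = 0 + j51.86 Ω = 51.86∠90.0° Ω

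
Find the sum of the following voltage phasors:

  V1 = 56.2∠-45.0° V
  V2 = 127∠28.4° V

Step 1 — Convert each phasor to rectangular form:
  V1 = 56.2·(cos(-45.0°) + j·sin(-45.0°)) = 39.74 - j39.74 V
  V2 = 127·(cos(28.4°) + j·sin(28.4°)) = 111.7 + j60.4 V
Step 2 — Sum components: V_total = 151.5 + j20.66 V.
Step 3 — Convert to polar: |V_total| = 152.9 V, ∠V_total = 7.8°.

V_total = 152.9∠7.8° V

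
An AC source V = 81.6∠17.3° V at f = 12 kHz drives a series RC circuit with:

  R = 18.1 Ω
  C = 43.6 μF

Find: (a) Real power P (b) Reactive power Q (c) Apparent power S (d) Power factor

Step 1 — Angular frequency: ω = 2π·f = 2π·1.2e+04 = 7.54e+04 rad/s.
Step 2 — Component impedances:
  R: Z = R = 18.1 Ω
  C: Z = 1/(jωC) = -j/(ω·C) = 0 - j0.3042 Ω
Step 3 — Series combination: Z_total = R + C = 18.1 - j0.3042 Ω = 18.1∠-1.0° Ω.
Step 4 — Source phasor: V = 81.6∠17.3° V = 77.91 + j24.27 V.
Step 5 — Current: I = V / Z = 4.281 + j1.413 A = 4.508∠18.3° A.
Step 6 — Complex power: S = V·I* = 367.8 - j6.181 VA.
Step 7 — Real power: P = Re(S) = 367.8 W.
Step 8 — Reactive power: Q = Im(S) = -6.181 VAR.
Step 9 — Apparent power: |S| = 367.8 VA.
Step 10 — Power factor: PF = P/|S| = 0.9999 (leading).

(a) P = 367.8 W  (b) Q = -6.181 VAR  (c) S = 367.8 VA  (d) PF = 0.9999 (leading)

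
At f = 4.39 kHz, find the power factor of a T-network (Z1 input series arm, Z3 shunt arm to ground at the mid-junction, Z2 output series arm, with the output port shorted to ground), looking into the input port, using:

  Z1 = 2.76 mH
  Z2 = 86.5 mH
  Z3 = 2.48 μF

Step 1 — Angular frequency: ω = 2π·f = 2π·4390 = 2.758e+04 rad/s.
Step 2 — Component impedances:
  Z1: Z = jωL = j·2.758e+04·0.00276 = 0 + j76.13 Ω
  Z2: Z = jωL = j·2.758e+04·0.0865 = 0 + j2386 Ω
  Z3: Z = 1/(jωC) = -j/(ω·C) = 0 - j14.62 Ω
Step 3 — With the output port shorted to ground, the output series arm Z2 runs from the junction to ground; the shunt arm Z3 also runs from the junction to ground. They appear in parallel: Z3 || Z2 = 0 - j14.71 Ω.
Step 4 — Series with input arm Z1: Z_in = Z1 + (Z3 || Z2) = 0 + j61.42 Ω = 61.42∠90.0° Ω.
Step 5 — Power factor: PF = cos(φ) = Re(Z)/|Z| = 0/61.42 = 0.
Step 6 — Type: Im(Z) = 61.42 ⇒ lagging (phase φ = 90.0°).

PF = 0 (lagging, φ = 90.0°)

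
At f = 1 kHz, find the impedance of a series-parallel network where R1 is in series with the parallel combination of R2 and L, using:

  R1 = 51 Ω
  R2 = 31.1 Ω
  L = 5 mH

Step 1 — Angular frequency: ω = 2π·f = 2π·1000 = 6283 rad/s.
Step 2 — Component impedances:
  R1: Z = R = 51 Ω
  R2: Z = R = 31.1 Ω
  L: Z = jωL = j·6283·0.005 = 0 + j31.42 Ω
Step 3 — Parallel branch: R2 || L = 1/(1/R2 + 1/L) = 15.71 + j15.55 Ω.
Step 4 — Series with R1: Z_total = R1 + (R2 || L) = 66.71 + j15.55 Ω = 68.5∠13.1° Ω.

Z = 66.71 + j15.55 Ω = 68.5∠13.1° Ω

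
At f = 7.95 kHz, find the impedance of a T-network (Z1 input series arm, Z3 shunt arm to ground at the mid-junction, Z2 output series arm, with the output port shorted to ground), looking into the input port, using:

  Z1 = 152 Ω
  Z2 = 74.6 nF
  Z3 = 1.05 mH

Step 1 — Angular frequency: ω = 2π·f = 2π·7950 = 4.995e+04 rad/s.
Step 2 — Component impedances:
  Z1: Z = R = 152 Ω
  Z2: Z = 1/(jωC) = -j/(ω·C) = 0 - j268.4 Ω
  Z3: Z = jωL = j·4.995e+04·0.00105 = 0 + j52.45 Ω
Step 3 — With the output port shorted to ground, the output series arm Z2 runs from the junction to ground; the shunt arm Z3 also runs from the junction to ground. They appear in parallel: Z3 || Z2 = 0 + j65.19 Ω.
Step 4 — Series with input arm Z1: Z_in = Z1 + (Z3 || Z2) = 152 + j65.19 Ω = 165.4∠23.2° Ω.

Z = 152 + j65.19 Ω = 165.4∠23.2° Ω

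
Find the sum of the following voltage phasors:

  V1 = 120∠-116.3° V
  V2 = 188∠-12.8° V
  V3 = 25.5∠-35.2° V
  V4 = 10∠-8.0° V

Step 1 — Convert each phasor to rectangular form:
  V1 = 120·(cos(-116.3°) + j·sin(-116.3°)) = -53.17 - j107.6 V
  V2 = 188·(cos(-12.8°) + j·sin(-12.8°)) = 183.3 - j41.65 V
  V3 = 25.5·(cos(-35.2°) + j·sin(-35.2°)) = 20.84 - j14.7 V
  V4 = 10·(cos(-8.0°) + j·sin(-8.0°)) = 9.903 - j1.392 V
Step 2 — Sum components: V_total = 160.9 - j165.3 V.
Step 3 — Convert to polar: |V_total| = 230.7 V, ∠V_total = -45.8°.

V_total = 230.7∠-45.8° V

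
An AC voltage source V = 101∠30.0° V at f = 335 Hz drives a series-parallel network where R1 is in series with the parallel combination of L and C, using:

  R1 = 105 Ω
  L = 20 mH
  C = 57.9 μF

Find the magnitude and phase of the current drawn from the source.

Step 1 — Angular frequency: ω = 2π·f = 2π·335 = 2105 rad/s.
Step 2 — Component impedances:
  R1: Z = R = 105 Ω
  L: Z = jωL = j·2105·0.02 = 0 + j42.1 Ω
  C: Z = 1/(jωC) = -j/(ω·C) = 0 - j8.205 Ω
Step 3 — Parallel branch: L || C = 1/(1/L + 1/C) = 0 - j10.19 Ω.
Step 4 — Series with R1: Z_total = R1 + (L || C) = 105 - j10.19 Ω = 105.5∠-5.5° Ω.
Step 5 — Source phasor: V = 101∠30.0° V = 87.47 + j50.5 V.
Step 6 — Ohm's law: I = V / Z_total = (87.47 + j50.5) / (105 - j10.19) = 0.779 + j0.5566 A.
Step 7 — Convert to polar: |I| = 0.9574 A, ∠I = 35.5°.

I = 0.9574∠35.5° A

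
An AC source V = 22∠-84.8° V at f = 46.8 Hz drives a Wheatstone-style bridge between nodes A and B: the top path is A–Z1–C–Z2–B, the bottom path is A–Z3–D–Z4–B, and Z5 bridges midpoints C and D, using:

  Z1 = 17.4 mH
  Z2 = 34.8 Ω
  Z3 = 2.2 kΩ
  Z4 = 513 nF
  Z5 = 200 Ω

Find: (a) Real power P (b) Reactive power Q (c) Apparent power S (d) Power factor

Step 1 — Angular frequency: ω = 2π·f = 2π·46.8 = 294.1 rad/s.
Step 2 — Component impedances:
  Z1: Z = jωL = j·294.1·0.0174 = 0 + j5.117 Ω
  Z2: Z = R = 34.8 Ω
  Z3: Z = R = 2200 Ω
  Z4: Z = 1/(jωC) = -j/(ω·C) = 0 - j6629 Ω
  Z5: Z = R = 200 Ω
Step 3 — Bridge requires nodal analysis (the Z5 bridge couples midpoints C and D, so the two paths cannot be reduced to a simple series/parallel combination). Setting node B to ground and injecting 1 A at node A, the 3-node admittance system at A, C, D solves to V_A = Z_AB = 34.81 + j4.934 Ω = 35.16∠8.1° Ω.
Step 4 — Source phasor: V = 22∠-84.8° V = 1.994 - j21.91 V.
Step 5 — Current: I = V / Z = -0.0313 - j0.625 A = 0.6258∠-92.9° A.
Step 6 — Complex power: S = V·I* = 13.63 + j1.932 VA.
Step 7 — Real power: P = Re(S) = 13.63 W.
Step 8 — Reactive power: Q = Im(S) = 1.932 VAR.
Step 9 — Apparent power: |S| = 13.77 VA.
Step 10 — Power factor: PF = P/|S| = 0.9901 (lagging).

(a) P = 13.63 W  (b) Q = 1.932 VAR  (c) S = 13.77 VA  (d) PF = 0.9901 (lagging)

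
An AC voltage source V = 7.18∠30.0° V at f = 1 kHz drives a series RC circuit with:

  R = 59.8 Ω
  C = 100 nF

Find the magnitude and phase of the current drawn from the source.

Step 1 — Angular frequency: ω = 2π·f = 2π·1000 = 6283 rad/s.
Step 2 — Component impedances:
  R: Z = R = 59.8 Ω
  C: Z = 1/(jωC) = -j/(ω·C) = 0 - j1592 Ω
Step 3 — Series combination: Z_total = R + C = 59.8 - j1592 Ω = 1593∠-87.8° Ω.
Step 4 — Source phasor: V = 7.18∠30.0° V = 6.218 + j3.59 V.
Step 5 — Ohm's law: I = V / Z_total = (6.218 + j3.59) / (59.8 - j1592) = -0.002106 + j0.003986 A.
Step 6 — Convert to polar: |I| = 0.004508 A, ∠I = 117.8°.

I = 0.004508∠117.8° A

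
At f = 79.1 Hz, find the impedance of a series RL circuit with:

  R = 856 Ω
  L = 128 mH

Step 1 — Angular frequency: ω = 2π·f = 2π·79.1 = 497 rad/s.
Step 2 — Component impedances:
  R: Z = R = 856 Ω
  L: Z = jωL = j·497·0.128 = 0 + j63.62 Ω
Step 3 — Series combination: Z_total = R + L = 856 + j63.62 Ω = 858.4∠4.3° Ω.

Z = 856 + j63.62 Ω = 858.4∠4.3° Ω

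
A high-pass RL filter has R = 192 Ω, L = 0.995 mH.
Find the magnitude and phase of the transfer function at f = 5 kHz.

Step 1 — Angular frequency: ω = 2π·5000 = 3.142e+04 rad/s.
Step 2 — Transfer function: H(jω) = jωL/(R + jωL).
Step 3 — Numerator jωL = j·31.26; denominator R + jωL = 192 + j31.26.
Step 4 — H = 0.02582 + j0.1586.
Step 5 — Magnitude: |H| = 0.1607 (-15.9 dB); phase: φ = 80.8°.

|H| = 0.1607 (-15.9 dB), φ = 80.8°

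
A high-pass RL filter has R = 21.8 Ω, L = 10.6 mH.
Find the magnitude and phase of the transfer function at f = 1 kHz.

Step 1 — Angular frequency: ω = 2π·1000 = 6283 rad/s.
Step 2 — Transfer function: H(jω) = jωL/(R + jωL).
Step 3 — Numerator jωL = j·66.6; denominator R + jωL = 21.8 + j66.6.
Step 4 — H = 0.9032 + j0.2956.
Step 5 — Magnitude: |H| = 0.9504 (-0.4 dB); phase: φ = 18.1°.

|H| = 0.9504 (-0.4 dB), φ = 18.1°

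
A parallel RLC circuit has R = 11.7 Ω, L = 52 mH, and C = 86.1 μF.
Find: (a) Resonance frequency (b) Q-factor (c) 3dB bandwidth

Step 1 — Resonance: ω₀ = 1/√(LC) = 1/√(0.052·8.61e-05) = 472.6 rad/s.
Step 2 — f₀ = ω₀/(2π) = 75.22 Hz.
Step 3 — Parallel Q: Q = R/(ω₀L) = 11.7/(472.6·0.052) = 0.4761.
Step 4 — Bandwidth: Δω = ω₀/Q = 992.7 rad/s; BW = Δω/(2π) = 158 Hz.

(a) f₀ = 75.22 Hz  (b) Q = 0.4761  (c) BW = 158 Hz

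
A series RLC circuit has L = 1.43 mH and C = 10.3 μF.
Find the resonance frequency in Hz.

Step 1 — Resonance condition Im(Z)=0 gives ω₀ = 1/√(LC).
Step 2 — ω₀ = 1/√(0.00143·1.03e-05) = 8240 rad/s.
Step 3 — f₀ = ω₀/(2π) = 1311 Hz.

f₀ = 1311 Hz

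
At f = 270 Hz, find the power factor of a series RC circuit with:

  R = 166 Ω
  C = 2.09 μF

Step 1 — Angular frequency: ω = 2π·f = 2π·270 = 1696 rad/s.
Step 2 — Component impedances:
  R: Z = R = 166 Ω
  C: Z = 1/(jωC) = -j/(ω·C) = 0 - j282 Ω
Step 3 — Series combination: Z_total = R + C = 166 - j282 Ω = 327.3∠-59.5° Ω.
Step 4 — Power factor: PF = cos(φ) = Re(Z)/|Z| = 166/327.3 = 0.5072.
Step 5 — Type: Im(Z) = -282 ⇒ leading (phase φ = -59.5°).

PF = 0.5072 (leading, φ = -59.5°)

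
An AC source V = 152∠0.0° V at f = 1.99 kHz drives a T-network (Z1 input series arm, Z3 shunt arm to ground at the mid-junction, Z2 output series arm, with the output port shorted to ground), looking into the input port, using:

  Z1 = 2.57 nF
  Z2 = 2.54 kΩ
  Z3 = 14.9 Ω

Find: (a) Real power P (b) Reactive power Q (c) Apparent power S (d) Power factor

Step 1 — Angular frequency: ω = 2π·f = 2π·1990 = 1.25e+04 rad/s.
Step 2 — Component impedances:
  Z1: Z = 1/(jωC) = -j/(ω·C) = 0 - j3.112e+04 Ω
  Z2: Z = R = 2540 Ω
  Z3: Z = R = 14.9 Ω
Step 3 — With the output port shorted to ground, the output series arm Z2 runs from the junction to ground; the shunt arm Z3 also runs from the junction to ground. They appear in parallel: Z3 || Z2 = 14.81 Ω.
Step 4 — Series with input arm Z1: Z_in = Z1 + (Z3 || Z2) = 14.81 - j3.112e+04 Ω = 3.112e+04∠-90.0° Ω.
Step 5 — Source phasor: V = 152∠0.0° V = 152 V.
Step 6 — Current: I = V / Z = 2.325e-06 + j0.004884 A = 0.004884∠90.0° A.
Step 7 — Complex power: S = V·I* = 0.0003534 - j0.7424 VA.
Step 8 — Real power: P = Re(S) = 0.0003534 W.
Step 9 — Reactive power: Q = Im(S) = -0.7424 VAR.
Step 10 — Apparent power: |S| = 0.7424 VA.
Step 11 — Power factor: PF = P/|S| = 0.000476 (leading).

(a) P = 0.0003534 W  (b) Q = -0.7424 VAR  (c) S = 0.7424 VA  (d) PF = 0.000476 (leading)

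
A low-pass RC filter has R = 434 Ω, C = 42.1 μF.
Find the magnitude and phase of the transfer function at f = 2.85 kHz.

Step 1 — Angular frequency: ω = 2π·2850 = 1.791e+04 rad/s.
Step 2 — Transfer function: H(jω) = 1/(1 + jωRC).
Step 3 — Denominator: 1 + jωRC = 1 + j·1.791e+04·434·4.21e-05 = 1 + j327.2.
Step 4 — H = 9.341e-06 - j0.003056.
Step 5 — Magnitude: |H| = 0.003056 (-50.3 dB); phase: φ = -89.8°.

|H| = 0.003056 (-50.3 dB), φ = -89.8°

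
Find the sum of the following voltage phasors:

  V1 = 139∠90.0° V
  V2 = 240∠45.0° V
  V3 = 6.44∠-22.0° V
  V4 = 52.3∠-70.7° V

Step 1 — Convert each phasor to rectangular form:
  V1 = 139·(cos(90.0°) + j·sin(90.0°)) = 0 + j139 V
  V2 = 240·(cos(45.0°) + j·sin(45.0°)) = 169.7 + j169.7 V
  V3 = 6.44·(cos(-22.0°) + j·sin(-22.0°)) = 5.971 - j2.412 V
  V4 = 52.3·(cos(-70.7°) + j·sin(-70.7°)) = 17.29 - j49.36 V
Step 2 — Sum components: V_total = 193 + j256.9 V.
Step 3 — Convert to polar: |V_total| = 321.3 V, ∠V_total = 53.1°.

V_total = 321.3∠53.1° V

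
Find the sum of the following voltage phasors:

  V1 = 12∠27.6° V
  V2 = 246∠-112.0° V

Step 1 — Convert each phasor to rectangular form:
  V1 = 12·(cos(27.6°) + j·sin(27.6°)) = 10.63 + j5.56 V
  V2 = 246·(cos(-112.0°) + j·sin(-112.0°)) = -92.15 - j228.1 V
Step 2 — Sum components: V_total = -81.52 - j222.5 V.
Step 3 — Convert to polar: |V_total| = 237 V, ∠V_total = -110.1°.

V_total = 237∠-110.1° V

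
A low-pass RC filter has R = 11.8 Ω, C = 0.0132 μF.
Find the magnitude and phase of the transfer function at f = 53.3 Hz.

Step 1 — Angular frequency: ω = 2π·53.3 = 334.9 rad/s.
Step 2 — Transfer function: H(jω) = 1/(1 + jωRC).
Step 3 — Denominator: 1 + jωRC = 1 + j·334.9·11.8·1.32e-08 = 1 + j5.216e-05.
Step 4 — H = 1 - j5.216e-05.
Step 5 — Magnitude: |H| = 1 (-0.0 dB); phase: φ = -0.0°.

|H| = 1 (-0.0 dB), φ = -0.0°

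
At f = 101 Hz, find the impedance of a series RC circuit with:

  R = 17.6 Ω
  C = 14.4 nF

Step 1 — Angular frequency: ω = 2π·f = 2π·101 = 634.6 rad/s.
Step 2 — Component impedances:
  R: Z = R = 17.6 Ω
  C: Z = 1/(jωC) = -j/(ω·C) = 0 - j1.094e+05 Ω
Step 3 — Series combination: Z_total = R + C = 17.6 - j1.094e+05 Ω = 1.094e+05∠-90.0° Ω.

Z = 17.6 - j1.094e+05 Ω = 1.094e+05∠-90.0° Ω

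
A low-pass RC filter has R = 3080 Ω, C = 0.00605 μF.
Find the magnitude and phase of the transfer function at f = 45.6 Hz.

Step 1 — Angular frequency: ω = 2π·45.6 = 286.5 rad/s.
Step 2 — Transfer function: H(jω) = 1/(1 + jωRC).
Step 3 — Denominator: 1 + jωRC = 1 + j·286.5·3080·6.05e-09 = 1 + j0.005339.
Step 4 — H = 1 - j0.005339.
Step 5 — Magnitude: |H| = 1 (-0.0 dB); phase: φ = -0.3°.

|H| = 1 (-0.0 dB), φ = -0.3°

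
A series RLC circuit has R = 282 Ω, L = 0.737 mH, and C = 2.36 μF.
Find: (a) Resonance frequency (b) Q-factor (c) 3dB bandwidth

Step 1 — Resonance: ω₀ = 1/√(LC) = 1/√(0.000737·2.36e-06) = 2.398e+04 rad/s.
Step 2 — f₀ = ω₀/(2π) = 3816 Hz.
Step 3 — Series Q: Q = ω₀L/R = 2.398e+04·0.000737/282 = 0.06267.
Step 4 — Bandwidth: Δω = ω₀/Q = 3.826e+05 rad/s; BW = Δω/(2π) = 6.09e+04 Hz.

(a) f₀ = 3816 Hz  (b) Q = 0.06267  (c) BW = 6.09e+04 Hz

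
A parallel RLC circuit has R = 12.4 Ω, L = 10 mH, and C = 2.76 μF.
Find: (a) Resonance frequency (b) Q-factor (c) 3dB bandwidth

Step 1 — Resonance: ω₀ = 1/√(LC) = 1/√(0.01·2.76e-06) = 6019 rad/s.
Step 2 — f₀ = ω₀/(2π) = 958 Hz.
Step 3 — Parallel Q: Q = R/(ω₀L) = 12.4/(6019·0.01) = 0.206.
Step 4 — Bandwidth: Δω = ω₀/Q = 2.922e+04 rad/s; BW = Δω/(2π) = 4650 Hz.

(a) f₀ = 958 Hz  (b) Q = 0.206  (c) BW = 4650 Hz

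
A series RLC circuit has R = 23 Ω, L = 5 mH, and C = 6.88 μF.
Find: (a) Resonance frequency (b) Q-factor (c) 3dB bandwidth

Step 1 — Resonance: ω₀ = 1/√(LC) = 1/√(0.005·6.88e-06) = 5392 rad/s.
Step 2 — f₀ = ω₀/(2π) = 858.1 Hz.
Step 3 — Series Q: Q = ω₀L/R = 5392·0.005/23 = 1.172.
Step 4 — Bandwidth: Δω = ω₀/Q = 4600 rad/s; BW = Δω/(2π) = 732.1 Hz.

(a) f₀ = 858.1 Hz  (b) Q = 1.172  (c) BW = 732.1 Hz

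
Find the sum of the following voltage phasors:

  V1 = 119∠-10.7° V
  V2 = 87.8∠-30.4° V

Step 1 — Convert each phasor to rectangular form:
  V1 = 119·(cos(-10.7°) + j·sin(-10.7°)) = 116.9 - j22.09 V
  V2 = 87.8·(cos(-30.4°) + j·sin(-30.4°)) = 75.73 - j44.43 V
Step 2 — Sum components: V_total = 192.7 - j66.52 V.
Step 3 — Convert to polar: |V_total| = 203.8 V, ∠V_total = -19.0°.

V_total = 203.8∠-19.0° V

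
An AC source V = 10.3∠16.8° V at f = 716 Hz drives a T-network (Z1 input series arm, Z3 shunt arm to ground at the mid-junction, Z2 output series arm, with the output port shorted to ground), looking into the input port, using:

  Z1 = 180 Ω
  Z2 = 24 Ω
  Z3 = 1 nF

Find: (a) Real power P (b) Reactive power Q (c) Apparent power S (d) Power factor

Step 1 — Angular frequency: ω = 2π·f = 2π·716 = 4499 rad/s.
Step 2 — Component impedances:
  Z1: Z = R = 180 Ω
  Z2: Z = R = 24 Ω
  Z3: Z = 1/(jωC) = -j/(ω·C) = 0 - j2.223e+05 Ω
Step 3 — With the output port shorted to ground, the output series arm Z2 runs from the junction to ground; the shunt arm Z3 also runs from the junction to ground. They appear in parallel: Z3 || Z2 = 24 - j0.002591 Ω.
Step 4 — Series with input arm Z1: Z_in = Z1 + (Z3 || Z2) = 204 - j0.002591 Ω = 204∠-0.0° Ω.
Step 5 — Source phasor: V = 10.3∠16.8° V = 9.86 + j2.977 V.
Step 6 — Current: I = V / Z = 0.04834 + j0.01459 A = 0.05049∠16.8° A.
Step 7 — Complex power: S = V·I* = 0.52 - j6.606e-06 VA.
Step 8 — Real power: P = Re(S) = 0.52 W.
Step 9 — Reactive power: Q = Im(S) = -6.606e-06 VAR.
Step 10 — Apparent power: |S| = 0.52 VA.
Step 11 — Power factor: PF = P/|S| = 1 (leading).

(a) P = 0.52 W  (b) Q = -6.606e-06 VAR  (c) S = 0.52 VA  (d) PF = 1 (leading)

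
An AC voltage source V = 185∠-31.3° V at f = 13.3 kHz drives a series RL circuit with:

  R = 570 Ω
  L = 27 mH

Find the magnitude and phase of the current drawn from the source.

Step 1 — Angular frequency: ω = 2π·f = 2π·1.33e+04 = 8.357e+04 rad/s.
Step 2 — Component impedances:
  R: Z = R = 570 Ω
  L: Z = jωL = j·8.357e+04·0.027 = 0 + j2256 Ω
Step 3 — Series combination: Z_total = R + L = 570 + j2256 Ω = 2327∠75.8° Ω.
Step 4 — Source phasor: V = 185∠-31.3° V = 158.1 - j96.11 V.
Step 5 — Ohm's law: I = V / Z_total = (158.1 - j96.11) / (570 + j2256) = -0.0234 - j0.07597 A.
Step 6 — Convert to polar: |I| = 0.0795 A, ∠I = -107.1°.

I = 0.0795∠-107.1° A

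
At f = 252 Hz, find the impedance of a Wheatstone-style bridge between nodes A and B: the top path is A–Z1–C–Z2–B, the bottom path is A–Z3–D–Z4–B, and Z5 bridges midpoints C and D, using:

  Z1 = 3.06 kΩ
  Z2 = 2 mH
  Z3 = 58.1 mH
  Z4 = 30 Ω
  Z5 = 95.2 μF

Step 1 — Angular frequency: ω = 2π·f = 2π·252 = 1583 rad/s.
Step 2 — Component impedances:
  Z1: Z = R = 3060 Ω
  Z2: Z = jωL = j·1583·0.002 = 0 + j3.167 Ω
  Z3: Z = jωL = j·1583·0.0581 = 0 + j91.99 Ω
  Z4: Z = R = 30 Ω
  Z5: Z = 1/(jωC) = -j/(ω·C) = 0 - j6.634 Ω
Step 3 — Bridge requires nodal analysis (the Z5 bridge couples midpoints C and D, so the two paths cannot be reduced to a simple series/parallel combination). Setting node B to ground and injecting 1 A at node A, the 3-node admittance system at A, C, D solves to V_A = Z_AB = 2.777 + j88.46 Ω = 88.51∠88.2° Ω.

Z = 2.777 + j88.46 Ω = 88.51∠88.2° Ω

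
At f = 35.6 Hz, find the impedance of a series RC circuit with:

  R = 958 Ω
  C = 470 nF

Step 1 — Angular frequency: ω = 2π·f = 2π·35.6 = 223.7 rad/s.
Step 2 — Component impedances:
  R: Z = R = 958 Ω
  C: Z = 1/(jωC) = -j/(ω·C) = 0 - j9512 Ω
Step 3 — Series combination: Z_total = R + C = 958 - j9512 Ω = 9560∠-84.2° Ω.

Z = 958 - j9512 Ω = 9560∠-84.2° Ω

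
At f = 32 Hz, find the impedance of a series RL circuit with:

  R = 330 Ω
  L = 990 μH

Step 1 — Angular frequency: ω = 2π·f = 2π·32 = 201.1 rad/s.
Step 2 — Component impedances:
  R: Z = R = 330 Ω
  L: Z = jωL = j·201.1·0.00099 = 0 + j0.1991 Ω
Step 3 — Series combination: Z_total = R + L = 330 + j0.1991 Ω = 330∠0.0° Ω.

Z = 330 + j0.1991 Ω = 330∠0.0° Ω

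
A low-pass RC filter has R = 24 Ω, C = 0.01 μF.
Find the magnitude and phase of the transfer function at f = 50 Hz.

Step 1 — Angular frequency: ω = 2π·50 = 314.2 rad/s.
Step 2 — Transfer function: H(jω) = 1/(1 + jωRC).
Step 3 — Denominator: 1 + jωRC = 1 + j·314.2·24·1e-08 = 1 + j7.54e-05.
Step 4 — H = 1 - j7.54e-05.
Step 5 — Magnitude: |H| = 1 (-0.0 dB); phase: φ = -0.0°.

|H| = 1 (-0.0 dB), φ = -0.0°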